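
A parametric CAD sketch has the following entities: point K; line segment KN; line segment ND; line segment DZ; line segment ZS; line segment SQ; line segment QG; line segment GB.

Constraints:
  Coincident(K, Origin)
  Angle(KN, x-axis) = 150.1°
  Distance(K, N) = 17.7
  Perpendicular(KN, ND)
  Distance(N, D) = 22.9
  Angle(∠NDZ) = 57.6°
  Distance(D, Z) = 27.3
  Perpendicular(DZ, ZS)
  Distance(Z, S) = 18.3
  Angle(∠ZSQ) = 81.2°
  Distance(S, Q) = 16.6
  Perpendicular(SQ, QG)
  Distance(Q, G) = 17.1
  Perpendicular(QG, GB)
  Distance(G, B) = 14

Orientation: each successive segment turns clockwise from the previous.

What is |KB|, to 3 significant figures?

8.85

K is at the origin; KN runs at 150.1° with length 17.7, so N = (-15.3, 8.82). KN ⟂ ND, so ND runs at 60.1°; with |ND| = 22.9, D = (-3.93, 28.7). ∠NDZ = 57.6° gives DZ at -62.3° from the x-axis; with |DZ| = 27.3, Z = (8.76, 4.50). DZ ⟂ ZS, so ZS runs at -152°; with |ZS| = 18.3, S = (-7.44, -4.00). ∠ZSQ = 81.2° gives SQ at 109° from the x-axis; with |SQ| = 16.6, Q = (-12.8, 11.7). SQ ⟂ QG, so QG runs at 18.9°; with |QG| = 17.1, G = (3.36, 17.2). QG is perpendicular to GB, so GB runs at -71.1°; with |GB| = 14.0, B = (7.89, 4.00). Then |KB| = |B − K| = 8.85.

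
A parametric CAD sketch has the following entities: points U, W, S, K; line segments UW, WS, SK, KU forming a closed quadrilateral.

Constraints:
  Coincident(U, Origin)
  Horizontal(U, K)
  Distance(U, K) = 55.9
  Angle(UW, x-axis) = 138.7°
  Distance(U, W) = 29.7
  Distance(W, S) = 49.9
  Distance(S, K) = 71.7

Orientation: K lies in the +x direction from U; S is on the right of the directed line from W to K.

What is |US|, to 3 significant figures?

30.3

Checks: |WS| = 49.90 ✓; |SK| = 71.70 ✓.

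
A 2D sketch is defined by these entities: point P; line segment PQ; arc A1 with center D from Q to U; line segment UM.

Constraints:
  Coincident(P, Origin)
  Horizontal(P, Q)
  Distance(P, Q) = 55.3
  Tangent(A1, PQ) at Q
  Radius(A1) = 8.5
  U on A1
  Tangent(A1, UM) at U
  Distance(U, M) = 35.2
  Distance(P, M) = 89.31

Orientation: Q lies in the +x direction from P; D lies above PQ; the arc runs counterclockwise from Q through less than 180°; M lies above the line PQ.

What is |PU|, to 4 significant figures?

62.04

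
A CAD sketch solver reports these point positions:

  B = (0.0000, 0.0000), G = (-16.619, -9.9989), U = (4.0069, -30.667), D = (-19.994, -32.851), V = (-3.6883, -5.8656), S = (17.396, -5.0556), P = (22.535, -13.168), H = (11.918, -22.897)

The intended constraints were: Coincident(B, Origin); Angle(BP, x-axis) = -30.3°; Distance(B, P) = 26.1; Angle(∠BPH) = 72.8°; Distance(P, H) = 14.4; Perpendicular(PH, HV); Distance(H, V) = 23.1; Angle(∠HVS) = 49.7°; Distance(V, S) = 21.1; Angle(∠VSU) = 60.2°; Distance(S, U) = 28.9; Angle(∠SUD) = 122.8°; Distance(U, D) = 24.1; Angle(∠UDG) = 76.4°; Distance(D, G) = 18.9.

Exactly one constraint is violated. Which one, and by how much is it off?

Distance(D, G) = 18.9 — off by 4.20.

B = (0.00, 0.00) ✓; BP at -30.30° ✓; |BP| = 26.10 ✓; ∠BPH = 72.80° ✓; |PH| = 14.40 ✓; ∠(PH, HV) = 90.00° ✓; |HV| = 23.10 ✓; ∠HVS = 49.70° ✓; |VS| = 21.10 ✓; ∠VSU = 60.20° ✓; |SU| = 28.90 ✓; ∠SUD = 122.8° ✓; |UD| = 24.10 ✓; ∠UDG = 76.40° ✓; |DG| = 23.10 ✗.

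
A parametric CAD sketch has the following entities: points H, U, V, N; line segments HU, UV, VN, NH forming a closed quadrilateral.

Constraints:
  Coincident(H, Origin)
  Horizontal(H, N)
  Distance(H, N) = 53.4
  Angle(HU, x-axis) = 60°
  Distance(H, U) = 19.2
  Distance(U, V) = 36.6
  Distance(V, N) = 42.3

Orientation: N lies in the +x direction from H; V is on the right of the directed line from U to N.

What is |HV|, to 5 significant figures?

25.069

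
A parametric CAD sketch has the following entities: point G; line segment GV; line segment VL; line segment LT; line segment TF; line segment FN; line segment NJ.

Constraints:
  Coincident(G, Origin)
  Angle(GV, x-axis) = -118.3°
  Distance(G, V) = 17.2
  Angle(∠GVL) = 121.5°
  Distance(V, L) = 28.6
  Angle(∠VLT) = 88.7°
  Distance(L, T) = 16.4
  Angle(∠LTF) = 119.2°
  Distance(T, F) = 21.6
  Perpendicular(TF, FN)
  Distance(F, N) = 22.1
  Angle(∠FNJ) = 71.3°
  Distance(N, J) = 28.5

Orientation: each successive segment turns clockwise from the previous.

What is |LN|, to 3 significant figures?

30.6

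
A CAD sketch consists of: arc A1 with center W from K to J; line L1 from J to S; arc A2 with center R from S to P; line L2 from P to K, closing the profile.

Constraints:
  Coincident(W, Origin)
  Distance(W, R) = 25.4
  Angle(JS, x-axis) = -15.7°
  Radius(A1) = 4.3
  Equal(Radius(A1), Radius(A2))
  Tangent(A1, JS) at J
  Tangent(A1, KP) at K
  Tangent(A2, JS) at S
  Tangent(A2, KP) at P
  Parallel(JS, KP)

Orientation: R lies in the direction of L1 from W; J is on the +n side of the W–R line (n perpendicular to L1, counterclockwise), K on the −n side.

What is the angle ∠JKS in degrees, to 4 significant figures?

71.29°

Tangency of A1 to both parallel lines with radius 4.3 puts J and K at W ± 4.3·n: J = (1.164, 4.140), K = (-1.164, -4.140). Equal radii place S and P the same way about R: S = R + 4.3·n = (25.62, -2.734), P = R − 4.3·n = (23.29, -11.01). Then cos ∠JKS = KJ·KS / (|KJ||KS|), giving 71.29°.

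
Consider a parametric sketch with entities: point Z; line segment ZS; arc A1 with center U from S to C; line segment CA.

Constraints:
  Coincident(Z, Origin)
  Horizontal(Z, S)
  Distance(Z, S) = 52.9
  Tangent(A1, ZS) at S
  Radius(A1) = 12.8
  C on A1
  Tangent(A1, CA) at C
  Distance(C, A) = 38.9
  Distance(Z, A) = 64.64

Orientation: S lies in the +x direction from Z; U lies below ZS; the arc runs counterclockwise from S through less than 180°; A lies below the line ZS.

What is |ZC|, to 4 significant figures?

42.01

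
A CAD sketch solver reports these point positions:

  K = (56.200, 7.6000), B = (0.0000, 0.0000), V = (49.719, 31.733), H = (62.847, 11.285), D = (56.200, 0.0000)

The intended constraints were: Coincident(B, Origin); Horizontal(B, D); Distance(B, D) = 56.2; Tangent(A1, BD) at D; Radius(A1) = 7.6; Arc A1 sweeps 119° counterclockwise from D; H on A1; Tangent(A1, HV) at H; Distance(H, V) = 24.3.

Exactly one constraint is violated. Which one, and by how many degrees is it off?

Tangent(A1, HV) at H — off by 3.70°.

B = (0.00, 0.00) ✓; B.y = 0.00, D.y = 0.00 ✓; |BD| = 56.20 ✓; ∠(KD, DB) = 90.00° ✓; |KD| = 7.600 ✓; bearing(K→H) − bearing(K→D) = 119.0° ✓; |KH| = 7.600 ✓; ∠(KH, HV) = 86.30° ✗; |HV| = 24.30 ✓.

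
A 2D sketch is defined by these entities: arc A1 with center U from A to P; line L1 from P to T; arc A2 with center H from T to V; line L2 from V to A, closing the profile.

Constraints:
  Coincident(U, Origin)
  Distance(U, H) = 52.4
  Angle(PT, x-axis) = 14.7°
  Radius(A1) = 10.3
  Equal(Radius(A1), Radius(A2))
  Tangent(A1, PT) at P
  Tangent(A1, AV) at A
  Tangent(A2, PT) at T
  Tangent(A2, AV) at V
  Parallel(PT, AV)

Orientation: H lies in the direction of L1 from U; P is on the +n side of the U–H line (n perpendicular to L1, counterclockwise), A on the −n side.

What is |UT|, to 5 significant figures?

53.403

The slot axis is L1's direction at 14.7°, so u = (cos 14.7°, sin 14.7°) = (0.96727, 0.25376) and n = (−sin 14.7°, cos 14.7°) = (-0.25376, 0.96727). U is at the origin and H lies 52.4 along u from U, so H = 52.4·u = (50.685, 13.297). Tangency of A1 to both parallel lines with radius 10.3 puts P and A at U ± 10.3·n: P = (-2.6137, 9.9629), A = (2.6137, -9.9629). Equal radii place T and V the same way about H: T = H + 10.3·n = (48.071, 23.260), V = H − 10.3·n = (53.299, 3.3341). Then |UT| = |T − U| = 53.403.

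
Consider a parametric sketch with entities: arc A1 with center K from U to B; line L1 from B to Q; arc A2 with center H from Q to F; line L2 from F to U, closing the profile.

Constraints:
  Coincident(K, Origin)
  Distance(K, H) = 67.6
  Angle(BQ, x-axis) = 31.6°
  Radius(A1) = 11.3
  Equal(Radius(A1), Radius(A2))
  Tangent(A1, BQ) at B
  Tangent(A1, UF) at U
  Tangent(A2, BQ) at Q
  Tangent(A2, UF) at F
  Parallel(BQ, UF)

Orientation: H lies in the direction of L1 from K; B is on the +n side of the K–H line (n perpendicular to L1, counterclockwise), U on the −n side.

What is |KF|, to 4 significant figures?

68.54

Tangency of A1 to both parallel lines with radius 11.3 puts B and U at K ± 11.3·n: B = (-5.921, 9.625), U = (5.921, -9.625). Equal radii place Q and F the same way about H: Q = H + 11.3·n = (51.66, 45.05), F = H − 11.3·n = (63.50, 25.80). Then |KF| = |F − K| = 68.54.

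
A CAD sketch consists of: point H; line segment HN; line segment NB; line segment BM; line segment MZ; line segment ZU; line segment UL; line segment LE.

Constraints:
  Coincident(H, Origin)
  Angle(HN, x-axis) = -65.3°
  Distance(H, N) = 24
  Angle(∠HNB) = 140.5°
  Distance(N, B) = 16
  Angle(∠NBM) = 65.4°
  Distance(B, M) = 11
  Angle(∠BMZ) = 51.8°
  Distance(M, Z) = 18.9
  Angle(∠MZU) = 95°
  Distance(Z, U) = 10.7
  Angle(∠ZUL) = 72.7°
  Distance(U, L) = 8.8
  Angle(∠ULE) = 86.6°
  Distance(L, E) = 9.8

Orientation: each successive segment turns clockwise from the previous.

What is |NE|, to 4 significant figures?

4.942

H is at the origin; HN runs at -65.3° with length 24.0, so N = (10.03, -21.80). ∠HNB = 140.5° gives NB at -104.8° from the x-axis; with |NB| = 16.0, B = (5.942, -37.27). ∠NBM = 65.4° gives BM at 140.6° from the x-axis; with |BM| = 11.0, M = (-2.558, -30.29). ∠BMZ = 51.8° gives MZ at 12.40° from the x-axis; with |MZ| = 18.9, Z = (15.90, -26.23). ∠MZU = 95.0° gives ZU at -72.60° from the x-axis; with |ZU| = 10.7, U = (19.10, -36.44). ∠ZUL = 72.7° gives UL at -179.9° from the x-axis; with |UL| = 8.8, L = (10.30, -36.46). ∠ULE = 86.6° gives LE at 86.70° from the x-axis; with |LE| = 9.8, E = (10.86, -26.67). Then |NE| = |E − N| = 4.942.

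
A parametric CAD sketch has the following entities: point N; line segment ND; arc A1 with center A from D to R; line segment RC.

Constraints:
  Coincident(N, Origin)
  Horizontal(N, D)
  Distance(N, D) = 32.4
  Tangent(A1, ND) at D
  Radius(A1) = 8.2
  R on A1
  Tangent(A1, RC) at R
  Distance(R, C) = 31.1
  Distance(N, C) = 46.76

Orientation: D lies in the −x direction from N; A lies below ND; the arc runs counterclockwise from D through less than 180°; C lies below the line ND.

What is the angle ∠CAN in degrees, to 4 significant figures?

90.93°

N is at the origin; N and D share the same y with |ND| = 32.4 and D on the −x side, so D = (-32.40, 0.000). The tangent condition forces AD to be normal to ND, so A = D + (0, -8.2) = (-32.40, -8.200). Since AR ⟂ RC (tangency), |AC| = √(8.2² + 31.1²) = 32.16 regardless of where R sits on A1. So C lies on both circle(N, 46.76) and circle(A, 32.16); the below-ND intersection is C = (-25.02, -39.50). R is the foot of the tangent from C: R = (-39.64, -12.05).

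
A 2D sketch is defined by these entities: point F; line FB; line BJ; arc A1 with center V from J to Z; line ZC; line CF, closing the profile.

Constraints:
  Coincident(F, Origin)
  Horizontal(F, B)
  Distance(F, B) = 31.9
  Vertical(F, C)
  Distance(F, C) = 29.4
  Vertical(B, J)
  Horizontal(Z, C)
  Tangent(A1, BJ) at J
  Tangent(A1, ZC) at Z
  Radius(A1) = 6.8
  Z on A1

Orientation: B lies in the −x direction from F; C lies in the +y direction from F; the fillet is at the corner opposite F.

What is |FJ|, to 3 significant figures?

39.1

The virtual corner opposite F is at (-31.9, 29.4). A1 meets BJ tangentially, so VJ is at right angles to BJ and the tangent condition forces VZ to be normal to ZC, with radius 6.8, so the center V sits 6.8 in from both sides at V = (-25.1, 22.6). That places the tangent points at J = (-31.9, 22.6) on BJ and Z = (-25.1, 29.4) on ZC. Then |FJ| = |J − F| = 39.1.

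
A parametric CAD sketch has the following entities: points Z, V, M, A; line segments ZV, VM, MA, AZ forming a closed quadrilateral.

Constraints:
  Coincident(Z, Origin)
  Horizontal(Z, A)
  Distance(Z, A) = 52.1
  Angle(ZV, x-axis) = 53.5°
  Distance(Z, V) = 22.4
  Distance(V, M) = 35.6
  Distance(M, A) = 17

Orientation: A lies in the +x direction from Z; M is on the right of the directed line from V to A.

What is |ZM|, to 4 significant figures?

38.20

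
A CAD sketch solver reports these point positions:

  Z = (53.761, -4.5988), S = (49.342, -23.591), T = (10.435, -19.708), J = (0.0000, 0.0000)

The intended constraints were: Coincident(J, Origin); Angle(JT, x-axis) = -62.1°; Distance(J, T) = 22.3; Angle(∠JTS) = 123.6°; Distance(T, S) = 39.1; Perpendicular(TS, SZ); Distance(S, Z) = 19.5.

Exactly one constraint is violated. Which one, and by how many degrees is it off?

Perpendicular(TS, SZ) — off by 7.40°.

J = (0.00, 0.00) ✓; JT at -62.10° ✓; |JT| = 22.30 ✓; ∠JTS = 123.6° ✓; |TS| = 39.10 ✓; ∠(TS, SZ) = 82.60° ✗; |SZ| = 19.50 ✓.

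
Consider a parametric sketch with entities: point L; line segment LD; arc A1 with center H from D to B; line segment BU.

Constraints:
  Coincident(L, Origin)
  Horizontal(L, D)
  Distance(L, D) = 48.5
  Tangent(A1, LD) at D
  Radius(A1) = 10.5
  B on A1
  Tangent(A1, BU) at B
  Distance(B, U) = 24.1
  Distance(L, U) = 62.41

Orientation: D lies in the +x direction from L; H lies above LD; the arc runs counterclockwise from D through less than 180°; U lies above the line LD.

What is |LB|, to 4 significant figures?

60.06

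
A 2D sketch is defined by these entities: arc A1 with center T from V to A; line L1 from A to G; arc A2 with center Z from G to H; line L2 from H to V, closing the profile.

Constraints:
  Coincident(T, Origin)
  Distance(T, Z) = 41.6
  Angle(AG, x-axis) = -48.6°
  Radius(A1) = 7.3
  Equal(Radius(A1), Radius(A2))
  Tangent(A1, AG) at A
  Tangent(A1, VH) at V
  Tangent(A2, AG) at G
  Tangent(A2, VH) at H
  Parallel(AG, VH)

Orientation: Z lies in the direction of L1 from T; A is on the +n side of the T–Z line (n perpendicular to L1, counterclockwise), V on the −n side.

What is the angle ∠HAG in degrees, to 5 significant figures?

19.339°

Tangency of A1 to both parallel lines with radius 7.3 puts A and V at T ± 7.3·n: A = (5.4758, 4.8276), V = (-5.4758, -4.8276). Equal radii place G and H the same way about Z: G = Z + 7.3·n = (32.986, -26.377), H = Z − 7.3·n = (22.035, -36.032). Then cos ∠HAG = AH·AG / (|AH||AG|), giving 19.339°.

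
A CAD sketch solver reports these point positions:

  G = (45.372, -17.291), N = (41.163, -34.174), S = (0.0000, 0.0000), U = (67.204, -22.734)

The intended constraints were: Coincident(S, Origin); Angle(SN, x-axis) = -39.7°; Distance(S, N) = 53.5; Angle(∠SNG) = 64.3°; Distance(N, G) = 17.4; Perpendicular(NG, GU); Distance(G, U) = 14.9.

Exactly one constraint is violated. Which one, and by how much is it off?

Distance(G, U) = 14.9 — off by 7.60.

S = (0.00, 0.00) ✓; SN at -39.70° ✓; |SN| = 53.50 ✓; ∠SNG = 64.30° ✓; |NG| = 17.40 ✓; ∠(NG, GU) = 90.00° ✓; |GU| = 22.50 ✗.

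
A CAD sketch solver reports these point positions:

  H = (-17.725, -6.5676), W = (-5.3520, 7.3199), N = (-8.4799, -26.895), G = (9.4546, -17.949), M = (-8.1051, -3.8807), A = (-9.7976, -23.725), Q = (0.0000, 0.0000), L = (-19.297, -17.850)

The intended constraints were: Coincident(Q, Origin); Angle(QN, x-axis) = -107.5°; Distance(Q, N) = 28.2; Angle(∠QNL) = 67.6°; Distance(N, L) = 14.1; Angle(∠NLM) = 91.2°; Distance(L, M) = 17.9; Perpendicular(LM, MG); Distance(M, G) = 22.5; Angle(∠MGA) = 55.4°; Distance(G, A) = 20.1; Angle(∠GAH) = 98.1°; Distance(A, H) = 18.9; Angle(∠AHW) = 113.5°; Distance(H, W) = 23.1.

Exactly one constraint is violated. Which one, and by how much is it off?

Distance(H, W) = 23.1 — off by 4.50.

Q = (0.00, 0.00) ✓; QN at -107.5° ✓; |QN| = 28.20 ✓; ∠QNL = 67.60° ✓; |NL| = 14.10 ✓; ∠NLM = 91.20° ✓; |LM| = 17.90 ✓; ∠(LM, MG) = 90.00° ✓; |MG| = 22.50 ✓; ∠MGA = 55.40° ✓; |GA| = 20.10 ✓; ∠GAH = 98.10° ✓; |AH| = 18.90 ✓; ∠AHW = 113.5° ✓; |HW| = 18.60 ✗.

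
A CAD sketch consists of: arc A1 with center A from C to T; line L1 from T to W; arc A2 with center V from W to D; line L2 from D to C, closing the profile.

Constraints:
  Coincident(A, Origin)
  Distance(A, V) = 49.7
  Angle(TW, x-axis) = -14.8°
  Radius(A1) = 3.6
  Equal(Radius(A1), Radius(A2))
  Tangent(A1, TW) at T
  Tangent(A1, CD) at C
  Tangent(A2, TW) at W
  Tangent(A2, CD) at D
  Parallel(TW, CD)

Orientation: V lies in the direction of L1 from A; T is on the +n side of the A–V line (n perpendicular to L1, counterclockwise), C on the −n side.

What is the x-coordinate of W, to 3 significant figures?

49.0

The slot axis is L1's direction at -14.8°, so u = (cos -14.8°, sin -14.8°) = (0.967, -0.255) and n = (−sin -14.8°, cos -14.8°) = (0.255, 0.967). A is at the origin and V lies 49.7 along u from A, so V = 49.7·u = (48.1, -12.7). Tangency of A1 to both parallel lines with radius 3.6 puts T and C at A ± 3.6·n: T = (0.920, 3.48), C = (-0.920, -3.48). Equal radii place W and D the same way about V: W = V + 3.6·n = (49.0, -9.22), D = V − 3.6·n = (47.1, -16.2). So W.x = 49.0.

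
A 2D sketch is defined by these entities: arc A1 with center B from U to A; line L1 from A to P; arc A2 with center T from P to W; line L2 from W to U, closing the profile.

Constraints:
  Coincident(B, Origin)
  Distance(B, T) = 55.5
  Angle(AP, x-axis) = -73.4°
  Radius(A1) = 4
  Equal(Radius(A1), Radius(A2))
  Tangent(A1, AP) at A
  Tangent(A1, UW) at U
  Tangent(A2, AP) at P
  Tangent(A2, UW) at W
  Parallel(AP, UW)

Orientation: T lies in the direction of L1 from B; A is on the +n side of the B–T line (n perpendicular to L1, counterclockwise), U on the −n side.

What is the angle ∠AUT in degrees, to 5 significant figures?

85.878°

B is at the origin and T lies 55.5 along u from B, so T = 55.5·u = (15.856, -53.187). Tangency of A1 to both parallel lines with radius 4.0 puts A and U at B ± 4.0·n: A = (3.8333, 1.1428), U = (-3.8333, -1.1428). Then cos ∠AUT = UA·UT / (|UA||UT|), giving 85.878°.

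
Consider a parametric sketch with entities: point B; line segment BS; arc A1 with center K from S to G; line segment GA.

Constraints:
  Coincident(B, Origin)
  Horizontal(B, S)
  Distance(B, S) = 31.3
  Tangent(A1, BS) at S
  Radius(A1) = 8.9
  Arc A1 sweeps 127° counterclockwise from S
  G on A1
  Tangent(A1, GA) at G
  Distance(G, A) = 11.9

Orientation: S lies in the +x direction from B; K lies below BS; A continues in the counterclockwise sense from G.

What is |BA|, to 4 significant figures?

39.34

On A1, S sits at bearing 90° from K; a 127° counterclockwise sweep puts G at bearing 217°, so G = K + 8.9·(cos 217°, sin 217°) = (24.19, -14.26). Tangency of A1 to GA means the radius KG is perpendicular to GA, so GA runs along (−sin 217°, cos 217°); with |GA| = 11.9, A = (31.35, -23.76). Then |BA| = |A − B| = 39.34.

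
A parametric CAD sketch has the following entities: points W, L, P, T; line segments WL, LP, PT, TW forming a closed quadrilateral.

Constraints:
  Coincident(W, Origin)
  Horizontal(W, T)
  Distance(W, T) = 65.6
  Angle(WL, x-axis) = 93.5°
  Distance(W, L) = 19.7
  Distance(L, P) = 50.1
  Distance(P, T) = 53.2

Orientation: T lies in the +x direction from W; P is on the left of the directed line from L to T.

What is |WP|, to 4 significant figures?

62.24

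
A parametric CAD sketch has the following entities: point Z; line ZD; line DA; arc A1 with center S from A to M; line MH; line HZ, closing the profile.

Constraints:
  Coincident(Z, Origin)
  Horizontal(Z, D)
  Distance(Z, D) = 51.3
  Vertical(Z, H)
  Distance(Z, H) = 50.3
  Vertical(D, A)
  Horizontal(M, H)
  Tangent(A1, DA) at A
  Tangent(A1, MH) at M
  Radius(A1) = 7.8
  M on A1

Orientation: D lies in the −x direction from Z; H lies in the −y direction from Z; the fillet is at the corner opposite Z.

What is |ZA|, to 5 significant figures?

66.618

Z is at the origin; Z and D share the same y with |ZD| = 51.3 and D on the −x side, so D = (-51.300, 0.0000). ZH is vertical with |ZH| = 50.3 and H on the −y side, so H = (0.0000, -50.300). The virtual corner opposite Z is at (-51.300, -50.300). Tangency of A1 to DA means the radius SA is perpendicular to DA and tangency of A1 to MH means the radius SM is perpendicular to MH, with radius 7.8, so the center S sits 7.8 in from both sides at S = (-43.500, -42.500). That places the tangent points at A = (-51.300, -42.500) on DA and M = (-43.500, -50.300) on MH. Then |ZA| = |A − Z| = 66.618.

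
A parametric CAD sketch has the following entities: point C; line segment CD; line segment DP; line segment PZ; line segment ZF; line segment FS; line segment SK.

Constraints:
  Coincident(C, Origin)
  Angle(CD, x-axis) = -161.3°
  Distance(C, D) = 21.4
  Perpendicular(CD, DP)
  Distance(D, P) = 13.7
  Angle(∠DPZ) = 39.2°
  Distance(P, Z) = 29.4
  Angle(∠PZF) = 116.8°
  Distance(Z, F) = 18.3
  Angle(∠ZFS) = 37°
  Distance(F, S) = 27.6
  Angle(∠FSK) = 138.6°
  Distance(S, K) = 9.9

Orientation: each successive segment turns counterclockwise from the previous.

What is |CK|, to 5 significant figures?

15.309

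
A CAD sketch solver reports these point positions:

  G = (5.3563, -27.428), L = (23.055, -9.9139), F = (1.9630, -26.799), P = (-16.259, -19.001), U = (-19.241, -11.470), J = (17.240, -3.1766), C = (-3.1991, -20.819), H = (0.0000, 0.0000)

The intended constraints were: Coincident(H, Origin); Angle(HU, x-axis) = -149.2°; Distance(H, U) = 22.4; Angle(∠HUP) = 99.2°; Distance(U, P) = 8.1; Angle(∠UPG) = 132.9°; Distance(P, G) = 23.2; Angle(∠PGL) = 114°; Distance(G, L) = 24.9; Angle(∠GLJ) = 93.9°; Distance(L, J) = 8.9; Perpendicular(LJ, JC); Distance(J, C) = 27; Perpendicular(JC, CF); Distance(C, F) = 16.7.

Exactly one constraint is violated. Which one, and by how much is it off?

Distance(C, F) = 16.7 — off by 8.80.

H = (0.00, 0.00) ✓; HU at -149.2° ✓; |HU| = 22.40 ✓; ∠HUP = 99.20° ✓; |UP| = 8.100 ✓; ∠UPG = 132.9° ✓; |PG| = 23.20 ✓; ∠PGL = 114.0° ✓; |GL| = 24.90 ✓; ∠GLJ = 93.90° ✓; |LJ| = 8.900 ✓; ∠(LJ, JC) = 90.00° ✓; |JC| = 27.00 ✓; ∠(JC, CF) = 90.00° ✓; |CF| = 7.900 ✗.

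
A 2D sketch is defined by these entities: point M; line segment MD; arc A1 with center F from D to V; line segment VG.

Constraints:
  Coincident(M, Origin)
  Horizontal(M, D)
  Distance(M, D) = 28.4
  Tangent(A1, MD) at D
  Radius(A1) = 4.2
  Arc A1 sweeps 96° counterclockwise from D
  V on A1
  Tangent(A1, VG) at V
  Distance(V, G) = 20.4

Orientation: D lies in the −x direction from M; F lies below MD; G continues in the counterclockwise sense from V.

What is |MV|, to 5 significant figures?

32.906

A1 meets MD tangentially, so FD is at right angles to MD, so F = D + (0, -4.2) = (-28.400, -4.2000). On A1, D sits at bearing 90° from F; a 96° counterclockwise sweep puts V at bearing 186°, so V = F + 4.2·(cos 186°, sin 186°) = (-32.577, -4.6390). Then |MV| = |V − M| = 32.906.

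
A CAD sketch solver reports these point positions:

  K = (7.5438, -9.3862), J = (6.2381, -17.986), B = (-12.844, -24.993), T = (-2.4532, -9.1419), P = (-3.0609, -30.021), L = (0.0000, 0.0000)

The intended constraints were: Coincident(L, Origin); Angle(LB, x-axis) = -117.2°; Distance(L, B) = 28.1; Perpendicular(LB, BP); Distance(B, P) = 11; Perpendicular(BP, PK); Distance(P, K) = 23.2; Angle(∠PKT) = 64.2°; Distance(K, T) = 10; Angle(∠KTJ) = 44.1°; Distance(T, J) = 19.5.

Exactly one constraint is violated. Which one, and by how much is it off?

Distance(T, J) = 19.5 — off by 7.10.

L = (0.00, 0.00) ✓; LB at -117.2° ✓; |LB| = 28.10 ✓; ∠(LB, BP) = 90.00° ✓; |BP| = 11.00 ✓; ∠(BP, PK) = 90.00° ✓; |PK| = 23.20 ✓; ∠PKT = 64.20° ✓; |KT| = 10.00 ✓; ∠KTJ = 44.10° ✓; |TJ| = 12.40 ✗.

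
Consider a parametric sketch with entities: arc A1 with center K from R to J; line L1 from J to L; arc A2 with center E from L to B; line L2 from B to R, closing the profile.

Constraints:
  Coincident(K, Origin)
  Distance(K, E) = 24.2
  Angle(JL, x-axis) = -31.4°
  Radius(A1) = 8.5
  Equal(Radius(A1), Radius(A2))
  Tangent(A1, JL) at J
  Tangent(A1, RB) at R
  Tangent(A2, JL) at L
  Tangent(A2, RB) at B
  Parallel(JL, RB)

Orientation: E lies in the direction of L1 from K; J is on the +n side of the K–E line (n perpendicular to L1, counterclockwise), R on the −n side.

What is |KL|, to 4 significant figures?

25.65

The slot axis is L1's direction at -31.4°, so u = (cos -31.4°, sin -31.4°) = (0.8536, -0.5210) and n = (−sin -31.4°, cos -31.4°) = (0.5210, 0.8536). K is at the origin and E lies 24.2 along u from K, so E = 24.2·u = (20.66, -12.61). Tangency of A1 to both parallel lines with radius 8.5 puts J and R at K ± 8.5·n: J = (4.429, 7.255), R = (-4.429, -7.255). Equal radii place L and B the same way about E: L = E + 8.5·n = (25.08, -5.353), B = E − 8.5·n = (16.23, -19.86). Then |KL| = |L − K| = 25.65.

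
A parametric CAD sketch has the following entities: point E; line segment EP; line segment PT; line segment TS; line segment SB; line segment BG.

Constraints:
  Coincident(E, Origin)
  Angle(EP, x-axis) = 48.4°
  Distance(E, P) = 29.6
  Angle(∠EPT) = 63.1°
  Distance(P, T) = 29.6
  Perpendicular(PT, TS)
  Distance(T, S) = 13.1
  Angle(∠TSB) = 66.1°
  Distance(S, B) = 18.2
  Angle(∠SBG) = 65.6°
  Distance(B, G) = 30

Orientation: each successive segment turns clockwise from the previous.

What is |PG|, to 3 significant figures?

38.1

∠TSB = 66.1° gives SB at 87.6° from the x-axis; with |SB| = 18.2, B = (19.1, 7.98). ∠SBG = 65.6° gives BG at -26.8° from the x-axis; with |BG| = 30.0, G = (45.9, -5.55). Then |PG| = |G − P| = 38.1.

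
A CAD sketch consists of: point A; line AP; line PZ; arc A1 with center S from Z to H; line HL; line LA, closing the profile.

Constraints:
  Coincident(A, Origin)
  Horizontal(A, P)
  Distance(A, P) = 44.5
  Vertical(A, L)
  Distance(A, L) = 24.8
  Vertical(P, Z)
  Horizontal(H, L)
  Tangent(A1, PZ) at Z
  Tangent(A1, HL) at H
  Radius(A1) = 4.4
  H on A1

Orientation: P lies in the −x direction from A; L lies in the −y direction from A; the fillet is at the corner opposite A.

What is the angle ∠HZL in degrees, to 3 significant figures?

39.4°

The virtual corner opposite A is at (-44.5, -24.8). The tangent condition forces SZ to be normal to PZ and tangency of A1 to HL means the radius SH is perpendicular to HL, with radius 4.4, so the center S sits 4.4 in from both sides at S = (-40.1, -20.4). That places the tangent points at Z = (-44.5, -20.4) on PZ and H = (-40.1, -24.8) on HL. Then cos ∠HZL = ZH·ZL / (|ZH||ZL|), giving 39.4°.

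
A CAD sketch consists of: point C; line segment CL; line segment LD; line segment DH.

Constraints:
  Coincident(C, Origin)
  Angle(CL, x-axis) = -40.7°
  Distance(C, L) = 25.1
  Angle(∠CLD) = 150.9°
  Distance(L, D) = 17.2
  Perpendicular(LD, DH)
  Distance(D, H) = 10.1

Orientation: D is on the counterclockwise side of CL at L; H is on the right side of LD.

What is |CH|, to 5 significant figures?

45.043

∠CLD = 150.9°, so LD runs at -40.7° + (180° − 150.9°) = -11.600° from the x-axis; with |LD| = 17.2, D = L + 17.2·(cos -11.600°, sin -11.600°) = (35.878, -19.826). LD ⟂ DH; with |DH| = 10.1 on the right of LD, H = D + 10.1·(-0.20108, -0.97958) = (33.847, -29.720). Then |CH| = |H − C| = 45.043.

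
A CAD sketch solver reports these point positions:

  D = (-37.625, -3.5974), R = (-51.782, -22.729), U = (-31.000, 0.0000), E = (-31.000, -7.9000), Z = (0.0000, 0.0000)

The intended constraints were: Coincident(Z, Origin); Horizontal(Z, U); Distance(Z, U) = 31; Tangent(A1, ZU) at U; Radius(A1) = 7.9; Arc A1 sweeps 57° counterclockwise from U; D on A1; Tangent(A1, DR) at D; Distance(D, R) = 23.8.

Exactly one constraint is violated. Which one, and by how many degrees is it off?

Tangent(A1, DR) at D — off by 3.50°.

Z = (0.00, 0.00) ✓; Z.y = 0.00, U.y = 0.00 ✓; |ZU| = 31.00 ✓; ∠(EU, UZ) = 90.00° ✓; |EU| = 7.900 ✓; bearing(E→D) − bearing(E→U) = 57.00° ✓; |ED| = 7.900 ✓; ∠(ED, DR) = 93.50° ✗; |DR| = 23.80 ✓.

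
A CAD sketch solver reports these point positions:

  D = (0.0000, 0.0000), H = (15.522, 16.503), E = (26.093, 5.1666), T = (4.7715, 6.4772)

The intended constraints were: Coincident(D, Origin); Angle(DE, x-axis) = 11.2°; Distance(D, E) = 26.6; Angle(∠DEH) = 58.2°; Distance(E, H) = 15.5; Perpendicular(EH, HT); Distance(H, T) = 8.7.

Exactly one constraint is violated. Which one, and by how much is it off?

Distance(H, T) = 8.7 — off by 6.00.

D = (0.00, 0.00) ✓; DE at 11.20° ✓; |DE| = 26.60 ✓; ∠DEH = 58.20° ✓; |EH| = 15.50 ✓; ∠(EH, HT) = 90.00° ✓; |HT| = 14.70 ✗.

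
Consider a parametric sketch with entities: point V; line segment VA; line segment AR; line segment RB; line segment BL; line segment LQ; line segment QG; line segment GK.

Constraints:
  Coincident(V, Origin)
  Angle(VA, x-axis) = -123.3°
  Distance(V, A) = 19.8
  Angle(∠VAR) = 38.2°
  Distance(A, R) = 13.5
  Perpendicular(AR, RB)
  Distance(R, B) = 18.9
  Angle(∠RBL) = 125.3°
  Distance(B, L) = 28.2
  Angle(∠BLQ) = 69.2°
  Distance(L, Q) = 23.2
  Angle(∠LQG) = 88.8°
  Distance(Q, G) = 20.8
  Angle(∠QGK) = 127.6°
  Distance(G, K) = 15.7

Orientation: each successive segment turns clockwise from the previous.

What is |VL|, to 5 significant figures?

33.993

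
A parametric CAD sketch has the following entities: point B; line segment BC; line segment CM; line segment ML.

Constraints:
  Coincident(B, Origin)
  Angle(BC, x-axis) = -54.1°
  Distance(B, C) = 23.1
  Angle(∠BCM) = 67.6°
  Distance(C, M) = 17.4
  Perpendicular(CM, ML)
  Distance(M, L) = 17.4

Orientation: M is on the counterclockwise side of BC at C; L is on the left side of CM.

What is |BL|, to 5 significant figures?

9.4642

B is at the origin; BC runs at -54.1° with length 23.1, so C = 23.1·(cos -54.1°, sin -54.1°) = (13.545, -18.712). ∠BCM = 67.6°, so CM runs at -54.1° + (180° − 67.6°) = 58.300° from the x-axis; with |CM| = 17.4, M = C + 17.4·(cos 58.300°, sin 58.300°) = (22.688, -3.9078). The perpendicularity gives ML at right angles to CM; with |ML| = 17.4 on the left of CM, L = M + 17.4·(-0.85081, 0.52547) = (7.8843, 5.2354). Then |BL| = |L − B| = 9.4642.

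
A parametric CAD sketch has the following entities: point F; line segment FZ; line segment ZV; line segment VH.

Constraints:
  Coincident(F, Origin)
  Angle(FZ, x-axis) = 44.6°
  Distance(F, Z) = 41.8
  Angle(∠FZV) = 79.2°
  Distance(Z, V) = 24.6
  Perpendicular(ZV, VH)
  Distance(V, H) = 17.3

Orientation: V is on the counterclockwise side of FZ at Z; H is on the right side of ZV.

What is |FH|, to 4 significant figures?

60.72

∠FZV = 79.2°, so ZV runs at 44.6° + (180° − 79.2°) = 145.4° from the x-axis; with |ZV| = 24.6, V = Z + 24.6·(cos 145.4°, sin 145.4°) = (9.514, 43.32). The perpendicularity gives VH at right angles to ZV; with |VH| = 17.3 on the right of ZV, H = V + 17.3·(0.5678, 0.8231) = (19.34, 57.56). Then |FH| = |H − F| = 60.72.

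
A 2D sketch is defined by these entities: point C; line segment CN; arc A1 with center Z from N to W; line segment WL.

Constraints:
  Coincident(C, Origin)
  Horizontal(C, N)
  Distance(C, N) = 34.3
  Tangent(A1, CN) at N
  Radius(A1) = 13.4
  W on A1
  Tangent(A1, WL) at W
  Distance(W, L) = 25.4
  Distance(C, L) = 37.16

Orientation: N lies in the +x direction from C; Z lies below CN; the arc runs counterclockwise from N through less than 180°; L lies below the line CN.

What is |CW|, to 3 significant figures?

23.5

Checks: |ZW| = 13.40 ✓; ∠(ZW, WL) = 90.00° ✓; |WL| = 25.40 ✓; |CL| = 37.16 ✓.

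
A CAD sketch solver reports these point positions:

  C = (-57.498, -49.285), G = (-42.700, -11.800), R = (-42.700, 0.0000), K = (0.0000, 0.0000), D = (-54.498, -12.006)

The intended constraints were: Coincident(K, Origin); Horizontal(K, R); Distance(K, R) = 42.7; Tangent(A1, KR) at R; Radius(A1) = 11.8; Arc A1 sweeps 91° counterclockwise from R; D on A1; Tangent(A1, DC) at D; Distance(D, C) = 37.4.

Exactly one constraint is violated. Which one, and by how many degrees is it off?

Tangent(A1, DC) at D — off by 5.60°.

K = (0.00, 0.00) ✓; K.y = 0.00, R.y = 0.00 ✓; |KR| = 42.70 ✓; ∠(GR, RK) = 90.00° ✓; |GR| = 11.80 ✓; bearing(G→D) − bearing(G→R) = 91.00° ✓; |GD| = 11.80 ✓; ∠(GD, DC) = 95.60° ✗; |DC| = 37.40 ✓.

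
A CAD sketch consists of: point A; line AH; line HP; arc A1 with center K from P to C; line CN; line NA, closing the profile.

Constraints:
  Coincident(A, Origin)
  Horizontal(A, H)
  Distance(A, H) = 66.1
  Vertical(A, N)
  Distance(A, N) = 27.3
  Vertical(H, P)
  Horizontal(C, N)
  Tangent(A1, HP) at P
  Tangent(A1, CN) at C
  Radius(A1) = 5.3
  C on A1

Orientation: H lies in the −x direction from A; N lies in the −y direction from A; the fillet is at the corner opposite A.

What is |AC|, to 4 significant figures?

66.65

A is at the origin; A and H share the same y with |AH| = 66.1 and H on the −x side, so H = (-66.10, 0.000). A and N share the same x with |AN| = 27.3 and N on the −y side, so N = (0.000, -27.30). The virtual corner opposite A is at (-66.10, -27.30). Tangency of A1 to HP means the radius KP is perpendicular to HP and the tangent condition forces KC to be normal to CN, with radius 5.3, so the center K sits 5.3 in from both sides at K = (-60.80, -22.00). That places the tangent points at P = (-66.10, -22.00) on HP and C = (-60.80, -27.30) on CN. Then |AC| = |C − A| = 66.65.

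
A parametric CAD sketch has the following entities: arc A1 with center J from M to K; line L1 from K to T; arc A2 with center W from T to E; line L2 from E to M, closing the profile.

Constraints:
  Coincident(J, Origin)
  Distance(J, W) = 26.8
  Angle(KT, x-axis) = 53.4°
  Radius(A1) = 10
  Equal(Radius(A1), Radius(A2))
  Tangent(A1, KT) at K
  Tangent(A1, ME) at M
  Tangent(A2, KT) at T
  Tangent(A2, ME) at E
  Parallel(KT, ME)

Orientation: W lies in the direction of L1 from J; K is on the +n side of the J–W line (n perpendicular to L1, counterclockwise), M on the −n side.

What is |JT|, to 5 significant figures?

28.605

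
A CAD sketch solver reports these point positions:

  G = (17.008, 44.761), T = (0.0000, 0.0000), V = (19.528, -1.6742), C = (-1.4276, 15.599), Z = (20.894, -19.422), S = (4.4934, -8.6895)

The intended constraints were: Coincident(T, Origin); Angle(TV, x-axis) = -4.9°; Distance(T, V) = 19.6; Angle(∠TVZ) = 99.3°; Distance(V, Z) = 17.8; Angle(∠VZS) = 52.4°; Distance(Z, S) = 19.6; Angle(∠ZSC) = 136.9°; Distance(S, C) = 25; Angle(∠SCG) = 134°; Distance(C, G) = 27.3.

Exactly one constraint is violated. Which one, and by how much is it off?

Distance(C, G) = 27.3 — off by 7.20.

T = (0.00, 0.00) ✓; TV at -4.900° ✓; |TV| = 19.60 ✓; ∠TVZ = 99.30° ✓; |VZ| = 17.80 ✓; ∠VZS = 52.40° ✓; |ZS| = 19.60 ✓; ∠ZSC = 136.9° ✓; |SC| = 25.00 ✓; ∠SCG = 134.0° ✓; |CG| = 34.50 ✗.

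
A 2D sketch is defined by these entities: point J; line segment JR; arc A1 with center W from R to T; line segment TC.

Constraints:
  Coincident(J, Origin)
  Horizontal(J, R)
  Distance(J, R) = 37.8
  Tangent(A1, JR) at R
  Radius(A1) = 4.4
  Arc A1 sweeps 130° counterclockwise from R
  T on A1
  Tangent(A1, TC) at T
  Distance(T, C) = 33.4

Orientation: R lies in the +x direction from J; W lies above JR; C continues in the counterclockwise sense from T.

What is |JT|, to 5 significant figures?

41.800

J is at the origin; JR is horizontal with |JR| = 37.8 and R on the +x side, so R = (37.800, 0.0000). The tangent condition forces WR to be normal to JR, so W = R + (0, 4.4) = (37.800, 4.4000). On A1, R sits at bearing -90° from W; a 130° counterclockwise sweep puts T at bearing 40°, so T = W + 4.4·(cos 40°, sin 40°) = (41.171, 7.2283). Then |JT| = |T − J| = 41.800.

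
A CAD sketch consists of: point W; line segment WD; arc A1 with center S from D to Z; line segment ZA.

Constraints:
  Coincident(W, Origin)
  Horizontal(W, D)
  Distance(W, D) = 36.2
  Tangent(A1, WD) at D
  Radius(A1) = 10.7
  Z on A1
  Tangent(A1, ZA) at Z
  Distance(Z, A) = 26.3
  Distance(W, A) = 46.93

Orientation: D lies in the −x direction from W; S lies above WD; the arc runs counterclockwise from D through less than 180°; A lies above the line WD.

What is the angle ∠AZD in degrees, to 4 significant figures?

132.5°

Checks: ∠(SD, DW) = 90.00° ✓; |SD| = 10.70 ✓; |SZ| = 10.70 ✓; ∠(SZ, ZA) = 90.00° ✓; |ZA| = 26.30 ✓; |WA| = 46.93 ✓.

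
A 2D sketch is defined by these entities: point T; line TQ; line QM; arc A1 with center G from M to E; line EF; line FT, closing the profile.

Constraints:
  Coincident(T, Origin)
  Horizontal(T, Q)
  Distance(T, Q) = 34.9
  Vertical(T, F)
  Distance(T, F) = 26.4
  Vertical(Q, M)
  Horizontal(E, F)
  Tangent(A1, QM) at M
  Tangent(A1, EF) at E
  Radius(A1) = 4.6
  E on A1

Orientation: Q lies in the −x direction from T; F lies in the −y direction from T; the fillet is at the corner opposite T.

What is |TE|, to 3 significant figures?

40.2

T is at the origin; TQ is horizontal with |TQ| = 34.9 and Q on the −x side, so Q = (-34.9, 0.00). T and F share the same x with |TF| = 26.4 and F on the −y side, so F = (0.00, -26.4). The virtual corner opposite T is at (-34.9, -26.4). The tangent condition forces GM to be normal to QM and the tangent condition forces GE to be normal to EF, with radius 4.6, so the center G sits 4.6 in from both sides at G = (-30.3, -21.8). That places the tangent points at M = (-34.9, -21.8) on QM and E = (-30.3, -26.4) on EF. Then |TE| = |E − T| = 40.2.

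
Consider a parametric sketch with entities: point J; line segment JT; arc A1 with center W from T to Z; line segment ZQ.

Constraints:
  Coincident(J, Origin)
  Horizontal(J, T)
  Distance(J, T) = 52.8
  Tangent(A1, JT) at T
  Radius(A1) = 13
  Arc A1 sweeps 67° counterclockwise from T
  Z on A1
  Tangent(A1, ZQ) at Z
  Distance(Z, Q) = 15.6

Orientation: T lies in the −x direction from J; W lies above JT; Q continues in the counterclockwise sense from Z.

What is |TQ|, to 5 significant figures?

28.682

J is at the origin; J and T share the same y with |JT| = 52.8 and T on the −x side, so T = (-52.800, 0.0000). Tangency of A1 to JT means the radius WT is perpendicular to JT, so W = T + (0, 13) = (-52.800, 13.000). On A1, T sits at bearing -90° from W; a 67° counterclockwise sweep puts Z at bearing -23°, so Z = W + 13.0·(cos -23°, sin -23°) = (-40.833, 7.9205). Tangency of A1 to ZQ means the radius WZ is perpendicular to ZQ, so ZQ runs along (−sin -23°, cos -23°); with |ZQ| = 15.6, Q = (-34.738, 22.280). Then |TQ| = |Q − T| = 28.682.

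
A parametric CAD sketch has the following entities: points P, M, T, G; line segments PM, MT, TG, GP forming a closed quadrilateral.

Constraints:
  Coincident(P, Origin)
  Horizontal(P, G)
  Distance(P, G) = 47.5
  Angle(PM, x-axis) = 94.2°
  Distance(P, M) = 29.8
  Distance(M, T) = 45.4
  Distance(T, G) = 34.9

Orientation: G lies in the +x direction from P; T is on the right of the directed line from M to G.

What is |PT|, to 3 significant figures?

19.3

P is at the origin; P and G share the same y with |PG| = 47.5 and G in +x, so G = (47.5, 0). PM runs at 94.2° with |PM| = 29.8, so M = (-2.18, 29.7). T is determined by |MT| = 45.4 and |TG| = 34.9 together: it lies at the intersection of circle(M, 45.4) and circle(G, 34.9). With |MG| = 57.9, the foot of the radical line on MG is 36.2 from M and the perpendicular offset is √(45.4² − 36.2²) = 27.4. Taking the right-of-MG solution: T = (14.9, -12.4).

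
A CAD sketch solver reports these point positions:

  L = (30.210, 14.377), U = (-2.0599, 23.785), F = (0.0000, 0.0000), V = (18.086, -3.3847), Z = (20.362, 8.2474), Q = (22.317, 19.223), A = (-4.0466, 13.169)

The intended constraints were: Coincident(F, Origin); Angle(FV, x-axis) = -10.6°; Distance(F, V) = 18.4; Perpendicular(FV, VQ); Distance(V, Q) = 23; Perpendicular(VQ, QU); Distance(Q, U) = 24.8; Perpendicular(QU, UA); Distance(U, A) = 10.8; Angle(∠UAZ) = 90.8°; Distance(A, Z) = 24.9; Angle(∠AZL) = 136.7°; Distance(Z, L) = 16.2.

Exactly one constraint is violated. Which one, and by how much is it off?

Distance(Z, L) = 16.2 — off by 4.60.

F = (0.00, 0.00) ✓; FV at -10.60° ✓; |FV| = 18.40 ✓; ∠(FV, VQ) = 90.00° ✓; |VQ| = 23.00 ✓; ∠(VQ, QU) = 90.00° ✓; |QU| = 24.80 ✓; ∠(QU, UA) = 90.00° ✓; |UA| = 10.80 ✓; ∠UAZ = 90.80° ✓; |AZ| = 24.90 ✓; ∠AZL = 136.7° ✓; |ZL| = 11.60 ✗.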